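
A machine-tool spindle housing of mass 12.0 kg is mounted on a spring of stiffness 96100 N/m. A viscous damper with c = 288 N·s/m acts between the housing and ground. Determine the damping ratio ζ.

0.134

ω_n = √(k/m) = √(96100/12.0) = 89.49 rad/s.
Critical damping c_c = 2√(k·m) = 2√(96100 × 12.0) = 2148 N·s/m, so ζ = c/c_c = 288/2148 = 0.1341.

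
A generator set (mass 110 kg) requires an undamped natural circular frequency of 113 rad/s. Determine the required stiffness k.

1400000 N/m

k = m·ω_n² = 110 × 113.0² = 110 × 12770 = 1405000 N/m.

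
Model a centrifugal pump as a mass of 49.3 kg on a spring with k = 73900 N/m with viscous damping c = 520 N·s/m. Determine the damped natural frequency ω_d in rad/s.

ω_n = √(k/m) = √(73900/49.3) = 38.72 rad/s.
Critical damping c_c = 2√(k·m) = 2√(73900 × 49.3) = 3817 N·s/m, so ζ = c/c_c = 520/3817 = 0.1362.
ω_d = ω_n√(1 − ζ²) = 38.72 × √(1 − 0.0186) = 38.36 rad/s.

38.4 rad/s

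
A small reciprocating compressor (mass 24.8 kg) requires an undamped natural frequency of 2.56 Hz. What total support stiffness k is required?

ω_n = 2πf_n = 2π × 2.56 = 16.08 rad/s.
k = m·ω_n² = 24.8 × 16.08² = 24.8 × 258.7 = 6416 N/m.

6420 N/m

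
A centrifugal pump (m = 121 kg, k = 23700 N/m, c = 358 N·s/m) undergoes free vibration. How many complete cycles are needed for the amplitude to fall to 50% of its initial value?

2 cycles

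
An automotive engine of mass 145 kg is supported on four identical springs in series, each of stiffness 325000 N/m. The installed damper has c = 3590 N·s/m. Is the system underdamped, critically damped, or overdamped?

underdamped

Series springs: 1/k_eq = 4/325000, so k_eq = 325000/4 = 81250 N/m.
c_c = 2√(k_eq·m) = 6865 N·s/m; ζ = c/c_c = 3590/6865 = 0.523.
Since ζ < 1 the system is underdamped.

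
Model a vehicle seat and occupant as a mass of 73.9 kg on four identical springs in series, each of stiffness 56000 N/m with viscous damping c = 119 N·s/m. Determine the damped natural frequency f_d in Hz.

2.19 Hz

Series springs: 1/k_eq = 4/56000, so k_eq = 56000/4 = 14000 N/m.
ω_n = √(k_eq/m) = √(14000/73.9) = 13.76 rad/s.
Critical damping c_c = 2√(k_eq·m) = 2√(14000 × 73.9) = 2034 N·s/m, so ζ = c/c_c = 119/2034 = 0.05850.
ω_d = ω_n√(1 − ζ²) = 13.76 × √(1 − 0.00342) = 13.74 rad/s.
f_d = ω_d/(2π) = 2.187 Hz.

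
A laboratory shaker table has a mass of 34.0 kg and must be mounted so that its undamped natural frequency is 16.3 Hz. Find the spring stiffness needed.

ω_n = 2πf_n = 2π × 16.3 = 102.4 rad/s.
k = m·ω_n² = 34.0 × 102.4² = 34.0 × 10490 = 356600 N/m.

357000 N/m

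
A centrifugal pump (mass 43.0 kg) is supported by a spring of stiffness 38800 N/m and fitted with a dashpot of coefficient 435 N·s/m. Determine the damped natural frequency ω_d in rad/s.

ω_n = √(k/m) = √(38800/43.0) = 30.04 rad/s.
Critical damping c_c = 2√(k·m) = 2√(38800 × 43.0) = 2583 N·s/m, so ζ = c/c_c = 435/2583 = 0.1684.
ω_d = ω_n√(1 − ζ²) = 30.04 × √(1 − 0.0284) = 29.61 rad/s.

29.6 rad/s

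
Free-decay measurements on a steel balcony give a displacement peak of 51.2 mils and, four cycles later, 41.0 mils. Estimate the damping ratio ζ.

0.00884

Logarithmic decrement δ = (1/n)·ln(x₀/x_n) = (1/4)·ln(51.2/41.0) = (1/4)·ln(1.249) = 0.05554.
ζ = δ/√(4π² + δ²) = 0.05554/√(39.48 + 0.00308) = 0.05554/6.283 = 0.008839.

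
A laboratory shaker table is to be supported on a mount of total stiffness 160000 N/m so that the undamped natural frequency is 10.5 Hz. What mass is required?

ω_n = 2πf_n = 2π × 10.5 = 65.97 rad/s.
m = k/ω_n² = 160000/65.97² = 160000/4352 = 36.76 kg.

36.8 kg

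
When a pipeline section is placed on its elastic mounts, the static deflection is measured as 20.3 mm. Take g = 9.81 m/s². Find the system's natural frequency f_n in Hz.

ω_n = √(g/δ_st) = √(9.81/0.0203) = √483.3 = 21.98 rad/s.
f_n = ω_n/(2π) = 21.98/6.283 = 3.499 Hz.

3.50 Hz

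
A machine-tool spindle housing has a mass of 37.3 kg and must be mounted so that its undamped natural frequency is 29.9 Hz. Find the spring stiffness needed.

ω_n = 2πf_n = 2π × 29.9 = 187.9 rad/s.
k = m·ω_n² = 37.3 × 187.9² = 37.3 × 35290 = 1316000 N/m.

1320000 N/m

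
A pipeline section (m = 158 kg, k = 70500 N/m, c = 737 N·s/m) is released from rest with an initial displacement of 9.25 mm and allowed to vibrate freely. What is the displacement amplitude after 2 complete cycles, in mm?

2.29 mm

ζ = c/(2√(km)) = 737/(2√(70500 × 158)) = 737/6675 = 0.1104.
Logarithmic decrement δ = 2πζ/√(1 − ζ²) = 2π × 0.1104/√(1 − 0.0122) = 0.6980.
After n cycles, x_n/x₀ = e^(−nδ), so x_2 = 9.25 × e^(−2 × 0.6980) = 9.25 × 0.2476 = 2.290 mm.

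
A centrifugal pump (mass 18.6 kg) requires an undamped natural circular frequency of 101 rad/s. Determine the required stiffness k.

k = m·ω_n² = 18.6 × 101.0² = 18.6 × 10200 = 189700 N/m.

190000 N/m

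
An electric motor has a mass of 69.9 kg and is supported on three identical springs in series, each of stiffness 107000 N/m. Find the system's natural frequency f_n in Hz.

Series springs: 1/k_eq = 3/107000, so k_eq = 107000/3 = 35670 N/m.
ω_n = √(k_eq/m) = √(35670/69.9) = √510.3 = 22.59 rad/s.
f_n = ω_n/(2π) = 22.59/6.283 = 3.595 Hz.

3.60 Hz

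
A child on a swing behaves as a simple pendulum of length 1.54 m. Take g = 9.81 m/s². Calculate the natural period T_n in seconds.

2.49 s

For a simple pendulum ω_n = √(g/L) = √(9.81/1.54) = √6.370 = 2.524 rad/s.
T_n = 2π/ω_n = 6.283/2.524 = 2.489 s.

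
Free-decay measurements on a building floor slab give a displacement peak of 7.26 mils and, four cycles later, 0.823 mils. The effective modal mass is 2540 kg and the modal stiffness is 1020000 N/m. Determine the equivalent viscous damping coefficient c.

8790 N·s/m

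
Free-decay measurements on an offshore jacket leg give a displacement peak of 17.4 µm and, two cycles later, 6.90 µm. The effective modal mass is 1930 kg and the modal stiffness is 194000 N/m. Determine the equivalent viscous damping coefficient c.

2840 N·s/m

Logarithmic decrement δ = (1/n)·ln(x₀/x_n) = (1/2)·ln(17.4/6.90) = (1/2)·ln(2.522) = 0.4625.
ζ = δ/√(4π² + δ²) = 0.4625/√(39.48 + 0.214) = 0.4625/6.300 = 0.07341.
c = ζ · 2√(km) = 0.07341 × 2√(194000 × 1930) = 0.07341 × 38700 = 2841 N·s/m.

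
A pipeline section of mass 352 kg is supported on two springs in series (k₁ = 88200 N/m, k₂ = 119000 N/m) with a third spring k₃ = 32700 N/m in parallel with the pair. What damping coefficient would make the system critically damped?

10800 N·s/m

Series pair: k_s = k₁k₂/(k₁+k₂) = (88200)(119000)/(88200 + 119000) = 50660 N/m. In parallel with k₃: k_eq = 50660 + 32700 = 83360 N/m.
c_c = 2√(k_eq·m) = 2√(83360 × 352) = 2 × 5417 = 10830 N·s/m.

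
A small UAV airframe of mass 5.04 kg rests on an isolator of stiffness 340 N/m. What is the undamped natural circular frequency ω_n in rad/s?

ω_n = √(k/m) = √(340.0/5.04) = √67.46 = 8.213 rad/s.

8.21 rad/s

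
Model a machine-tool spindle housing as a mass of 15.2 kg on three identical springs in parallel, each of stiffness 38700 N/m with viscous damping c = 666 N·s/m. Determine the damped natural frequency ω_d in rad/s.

84.6 rad/s

Parallel springs add: k_eq = 3 × 38700 = 116100 N/m.
ω_n = √(k_eq/m) = √(116100/15.2) = 87.40 rad/s.
Critical damping c_c = 2√(k_eq·m) = 2√(116100 × 15.2) = 2657 N·s/m, so ζ = c/c_c = 666/2657 = 0.2507.
ω_d = ω_n√(1 − ζ²) = 87.40 × √(1 − 0.0628) = 84.61 rad/s.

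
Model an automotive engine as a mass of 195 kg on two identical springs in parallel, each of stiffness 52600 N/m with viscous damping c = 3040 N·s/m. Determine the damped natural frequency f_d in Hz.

Parallel springs add: k_eq = 2 × 52600 = 105200 N/m.
ω_n = √(k_eq/m) = √(105200/195) = 23.23 rad/s.
Critical damping c_c = 2√(k_eq·m) = 2√(105200 × 195) = 9058 N·s/m, so ζ = c/c_c = 3040/9058 = 0.3356.
ω_d = ω_n√(1 − ζ²) = 23.23 × √(1 − 0.113) = 21.88 rad/s.
f_d = ω_d/(2π) = 3.482 Hz.

3.48 Hz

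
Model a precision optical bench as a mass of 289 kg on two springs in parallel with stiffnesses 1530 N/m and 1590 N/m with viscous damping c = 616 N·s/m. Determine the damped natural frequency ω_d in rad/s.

3.11 rad/s

Parallel springs add: k_eq = 1530 + 1590 = 3120 N/m.
ω_n = √(k_eq/m) = √(3120/289) = 3.286 rad/s.
Critical damping c_c = 2√(k_eq·m) = 2√(3120 × 289) = 1899 N·s/m, so ζ = c/c_c = 616/1899 = 0.3244.
ω_d = ω_n√(1 − ζ²) = 3.286 × √(1 − 0.105) = 3.108 rad/s.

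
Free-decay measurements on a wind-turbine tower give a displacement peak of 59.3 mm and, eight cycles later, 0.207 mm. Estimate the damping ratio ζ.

0.112

Logarithmic decrement δ = (1/n)·ln(x₀/x_n) = (1/8)·ln(59.3/0.207) = (1/8)·ln(286.5) = 0.7072.
ζ = δ/√(4π² + δ²) = 0.7072/√(39.48 + 0.500) = 0.7072/6.323 = 0.1118.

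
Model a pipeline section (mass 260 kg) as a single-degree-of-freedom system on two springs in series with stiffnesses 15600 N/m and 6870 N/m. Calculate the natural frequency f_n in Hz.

Series springs: 1/k_eq = 1/15600 + 1/6870 = 0.0002097, so k_eq = 4770 N/m.
ω_n = √(k_eq/m) = √(4770/260) = √18.34 = 4.283 rad/s.
f_n = ω_n/(2π) = 4.283/6.283 = 0.6817 Hz.

0.682 Hz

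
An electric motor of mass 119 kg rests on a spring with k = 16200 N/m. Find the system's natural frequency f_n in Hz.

1.86 Hz

ω_n = √(k/m) = √(16200/119) = √136.1 = 11.67 rad/s.
f_n = ω_n/(2π) = 11.67/6.283 = 1.857 Hz.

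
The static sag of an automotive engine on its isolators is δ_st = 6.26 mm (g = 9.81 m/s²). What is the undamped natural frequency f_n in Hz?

ω_n = √(g/δ_st) = √(9.81/0.00626) = √1567 = 39.59 rad/s.
f_n = ω_n/(2π) = 39.59/6.283 = 6.300 Hz.

6.30 Hz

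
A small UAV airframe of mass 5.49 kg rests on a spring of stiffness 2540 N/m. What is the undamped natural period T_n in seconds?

0.292 s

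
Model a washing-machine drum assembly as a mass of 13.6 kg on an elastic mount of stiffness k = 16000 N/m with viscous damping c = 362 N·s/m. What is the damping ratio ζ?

0.388

ω_n = √(k/m) = √(16000/13.6) = 34.30 rad/s.
Critical damping c_c = 2√(k·m) = 2√(16000 × 13.6) = 933.0 N·s/m, so ζ = c/c_c = 362/933.0 = 0.3880.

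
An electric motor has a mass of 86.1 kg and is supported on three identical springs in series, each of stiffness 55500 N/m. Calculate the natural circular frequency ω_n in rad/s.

Series springs: 1/k_eq = 3/55500, so k_eq = 55500/3 = 18500 N/m.
ω_n = √(k_eq/m) = √(18500/86.1) = √214.9 = 14.66 rad/s.

14.7 rad/s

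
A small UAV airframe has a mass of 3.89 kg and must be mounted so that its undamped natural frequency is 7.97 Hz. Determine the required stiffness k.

9750 N/m

ω_n = 2πf_n = 2π × 7.97 = 50.08 rad/s.
k = m·ω_n² = 3.89 × 50.08² = 3.89 × 2508 = 9755 N/m.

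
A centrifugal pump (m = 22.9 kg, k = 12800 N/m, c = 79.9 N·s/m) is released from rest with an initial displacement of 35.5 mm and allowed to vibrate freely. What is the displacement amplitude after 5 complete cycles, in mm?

3.47 mm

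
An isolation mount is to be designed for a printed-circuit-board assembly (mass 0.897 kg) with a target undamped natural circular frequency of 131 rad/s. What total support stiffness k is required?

k = m·ω_n² = 0.897 × 131.0² = 0.897 × 17160 = 15390 N/m.

15400 N/m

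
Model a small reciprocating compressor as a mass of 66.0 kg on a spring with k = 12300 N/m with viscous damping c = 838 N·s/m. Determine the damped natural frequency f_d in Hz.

ω_n = √(k/m) = √(12300/66.0) = 13.65 rad/s.
Critical damping c_c = 2√(k·m) = 2√(12300 × 66.0) = 1802 N·s/m, so ζ = c/c_c = 838/1802 = 0.4650.
ω_d = ω_n√(1 − ζ²) = 13.65 × √(1 − 0.216) = 12.09 rad/s.
f_d = ω_d/(2π) = 1.923 Hz.

1.92 Hz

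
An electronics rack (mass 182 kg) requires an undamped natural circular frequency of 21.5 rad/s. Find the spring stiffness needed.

k = m·ω_n² = 182 × 21.50² = 182 × 462.2 = 84130 N/m.

84100 N/m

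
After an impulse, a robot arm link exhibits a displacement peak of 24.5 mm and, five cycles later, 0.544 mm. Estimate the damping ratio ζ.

Logarithmic decrement δ = (1/n)·ln(x₀/x_n) = (1/5)·ln(24.5/0.544) = (1/5)·ln(45.04) = 0.7615.
ζ = δ/√(4π² + δ²) = 0.7615/√(39.48 + 0.580) = 0.7615/6.329 = 0.1203.

0.120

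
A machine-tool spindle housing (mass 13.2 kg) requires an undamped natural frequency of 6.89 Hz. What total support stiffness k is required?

24700 N/m

ω_n = 2πf_n = 2π × 6.89 = 43.29 rad/s.
k = m·ω_n² = 13.2 × 43.29² = 13.2 × 1874 = 24740 N/m.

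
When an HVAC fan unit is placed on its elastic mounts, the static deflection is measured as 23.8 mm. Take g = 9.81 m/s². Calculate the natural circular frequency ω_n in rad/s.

20.3 rad/s

ω_n = √(g/δ_st) = √(9.81/0.0238) = √412.2 = 20.30 rad/s.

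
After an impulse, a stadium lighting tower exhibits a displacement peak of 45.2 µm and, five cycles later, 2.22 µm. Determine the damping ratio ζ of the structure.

0.0955

Logarithmic decrement δ = (1/n)·ln(x₀/x_n) = (1/5)·ln(45.2/2.22) = (1/5)·ln(20.36) = 0.6027.
ζ = δ/√(4π² + δ²) = 0.6027/√(39.48 + 0.363) = 0.6027/6.312 = 0.09549.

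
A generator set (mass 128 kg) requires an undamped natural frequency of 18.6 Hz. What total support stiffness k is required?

1750000 N/m

ω_n = 2πf_n = 2π × 18.6 = 116.9 rad/s.
k = m·ω_n² = 128 × 116.9² = 128 × 13660 = 1748000 N/m.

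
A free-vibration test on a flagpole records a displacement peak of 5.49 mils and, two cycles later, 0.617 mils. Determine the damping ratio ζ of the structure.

0.171

Logarithmic decrement δ = (1/n)·ln(x₀/x_n) = (1/2)·ln(5.49/0.617) = (1/2)·ln(8.898) = 1.093.
ζ = δ/√(4π² + δ²) = 1.093/√(39.48 + 1.19) = 1.093/6.378 = 0.1714.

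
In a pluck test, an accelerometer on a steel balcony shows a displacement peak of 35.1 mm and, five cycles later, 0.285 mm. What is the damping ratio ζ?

Logarithmic decrement δ = (1/n)·ln(x₀/x_n) = (1/5)·ln(35.1/0.285) = (1/5)·ln(123.2) = 0.9627.
ζ = δ/√(4π² + δ²) = 0.9627/√(39.48 + 0.927) = 0.9627/6.357 = 0.1515.

0.151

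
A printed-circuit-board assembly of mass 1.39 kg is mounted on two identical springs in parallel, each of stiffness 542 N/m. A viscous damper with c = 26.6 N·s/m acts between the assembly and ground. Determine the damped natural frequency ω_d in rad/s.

26.2 rad/s

Parallel springs add: k_eq = 2 × 542 = 1084 N/m.
ω_n = √(k_eq/m) = √(1084/1.39) = 27.93 rad/s.
Critical damping c_c = 2√(k_eq·m) = 2√(1084 × 1.39) = 77.63 N·s/m, so ζ = c/c_c = 26.6/77.63 = 0.3426.
ω_d = ω_n√(1 − ζ²) = 27.93 × √(1 − 0.117) = 26.24 rad/s.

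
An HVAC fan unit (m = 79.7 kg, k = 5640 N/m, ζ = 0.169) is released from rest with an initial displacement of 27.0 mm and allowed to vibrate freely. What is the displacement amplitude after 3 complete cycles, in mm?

Logarithmic decrement δ = 2πζ/√(1 − ζ²) = 2π × 0.1690/√(1 − 0.0286) = 1.077.
After n cycles, x_n/x₀ = e^(−nδ), so x_3 = 27.0 × e^(−3 × 1.077) = 27.0 × 0.03948 = 1.066 mm.

1.07 mm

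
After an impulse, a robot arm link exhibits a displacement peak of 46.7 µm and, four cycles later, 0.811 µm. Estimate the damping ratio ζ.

0.159

Logarithmic decrement δ = (1/n)·ln(x₀/x_n) = (1/4)·ln(46.7/0.811) = (1/4)·ln(57.58) = 1.013.
ζ = δ/√(4π² + δ²) = 1.013/√(39.48 + 1.03) = 1.013/6.364 = 0.1592.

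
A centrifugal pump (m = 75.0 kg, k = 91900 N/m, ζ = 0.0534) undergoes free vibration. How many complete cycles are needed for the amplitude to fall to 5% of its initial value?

9 cycles

Logarithmic decrement δ = 2πζ/√(1 − ζ²) = 2π × 0.05340/√(1 − 0.00285) = 0.3360.
x_n/x₀ = e^(−nδ) ≤ 0.05; take ln: n ≥ ln(1/0.05)/δ = 2.996/0.3360 = 8.916.
So 9 complete cycles are required.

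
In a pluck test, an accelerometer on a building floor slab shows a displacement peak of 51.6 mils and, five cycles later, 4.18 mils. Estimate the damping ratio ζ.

Logarithmic decrement δ = (1/n)·ln(x₀/x_n) = (1/5)·ln(51.6/4.18) = (1/5)·ln(12.34) = 0.5026.
ζ = δ/√(4π² + δ²) = 0.5026/√(39.48 + 0.253) = 0.5026/6.303 = 0.07974.

0.0797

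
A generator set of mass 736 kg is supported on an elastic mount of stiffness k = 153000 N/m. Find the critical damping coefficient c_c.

21200 N·s/m

c_c = 2√(k·m) = 2√(153000 × 736) = 2 × 10610 = 21220 N·s/m.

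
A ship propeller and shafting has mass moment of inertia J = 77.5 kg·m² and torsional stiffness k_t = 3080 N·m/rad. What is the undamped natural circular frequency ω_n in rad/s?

6.30 rad/s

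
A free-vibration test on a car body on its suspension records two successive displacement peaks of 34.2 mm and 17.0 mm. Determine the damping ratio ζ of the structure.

Logarithmic decrement δ = (1/n)·ln(x₀/x_n) = (1/1)·ln(34.2/17.0) = (1/1)·ln(2.012) = 0.6990.
ζ = δ/√(4π² + δ²) = 0.6990/√(39.48 + 0.489) = 0.6990/6.322 = 0.1106.

0.111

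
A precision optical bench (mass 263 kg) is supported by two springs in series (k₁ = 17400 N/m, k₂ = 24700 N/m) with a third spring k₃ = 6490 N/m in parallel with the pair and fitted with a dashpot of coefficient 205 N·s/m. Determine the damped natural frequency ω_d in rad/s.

7.96 rad/s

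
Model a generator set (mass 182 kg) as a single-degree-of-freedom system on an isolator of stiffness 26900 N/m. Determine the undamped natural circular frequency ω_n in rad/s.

ω_n = √(k/m) = √(26900/182) = √147.8 = 12.16 rad/s.

12.2 rad/s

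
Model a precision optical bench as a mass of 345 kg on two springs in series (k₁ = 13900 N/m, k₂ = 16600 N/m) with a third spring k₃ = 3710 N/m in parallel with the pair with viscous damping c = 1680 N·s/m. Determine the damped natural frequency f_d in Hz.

0.823 Hz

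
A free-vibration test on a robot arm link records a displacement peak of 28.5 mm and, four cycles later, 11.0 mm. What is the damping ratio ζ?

0.0379

Logarithmic decrement δ = (1/n)·ln(x₀/x_n) = (1/4)·ln(28.5/11.0) = (1/4)·ln(2.591) = 0.2380.
ζ = δ/√(4π² + δ²) = 0.2380/√(39.48 + 0.0566) = 0.2380/6.288 = 0.03785.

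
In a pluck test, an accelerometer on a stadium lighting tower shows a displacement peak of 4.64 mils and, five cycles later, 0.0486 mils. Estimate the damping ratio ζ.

0.144

Logarithmic decrement δ = (1/n)·ln(x₀/x_n) = (1/5)·ln(4.64/0.0486) = (1/5)·ln(95.47) = 0.9118.
ζ = δ/√(4π² + δ²) = 0.9118/√(39.48 + 0.831) = 0.9118/6.349 = 0.1436.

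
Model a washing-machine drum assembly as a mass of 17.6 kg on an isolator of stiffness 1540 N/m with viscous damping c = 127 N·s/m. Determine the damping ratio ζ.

ω_n = √(k/m) = √(1540/17.6) = 9.354 rad/s.
Critical damping c_c = 2√(k·m) = 2√(1540 × 17.6) = 329.3 N·s/m, so ζ = c/c_c = 127/329.3 = 0.3857.

0.386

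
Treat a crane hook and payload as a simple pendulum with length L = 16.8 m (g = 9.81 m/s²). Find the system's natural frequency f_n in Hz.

0.122 Hz

For a simple pendulum ω_n = √(g/L) = √(9.81/16.8) = √0.5839 = 0.7642 rad/s.
f_n = ω_n/(2π) = 0.7642/6.283 = 0.1216 Hz.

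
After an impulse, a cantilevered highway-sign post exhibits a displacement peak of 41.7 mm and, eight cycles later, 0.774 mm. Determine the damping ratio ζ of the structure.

0.0791

Logarithmic decrement δ = (1/n)·ln(x₀/x_n) = (1/8)·ln(41.7/0.774) = (1/8)·ln(53.88) = 0.4983.
ζ = δ/√(4π² + δ²) = 0.4983/√(39.48 + 0.248) = 0.4983/6.303 = 0.07906.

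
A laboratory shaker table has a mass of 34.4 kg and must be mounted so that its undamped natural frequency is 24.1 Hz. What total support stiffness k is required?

789000 N/m

ω_n = 2πf_n = 2π × 24.1 = 151.4 rad/s.
k = m·ω_n² = 34.4 × 151.4² = 34.4 × 22930 = 788800 N/m.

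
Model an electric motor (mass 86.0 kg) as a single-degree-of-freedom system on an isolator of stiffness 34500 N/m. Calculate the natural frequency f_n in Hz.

ω_n = √(k/m) = √(34500/86.0) = √401.2 = 20.03 rad/s.
f_n = ω_n/(2π) = 20.03/6.283 = 3.188 Hz.

3.19 Hz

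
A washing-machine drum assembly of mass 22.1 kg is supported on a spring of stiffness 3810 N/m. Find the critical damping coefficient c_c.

c_c = 2√(k·m) = 2√(3810 × 22.1) = 2 × 290.2 = 580.3 N·s/m.

580 N·s/m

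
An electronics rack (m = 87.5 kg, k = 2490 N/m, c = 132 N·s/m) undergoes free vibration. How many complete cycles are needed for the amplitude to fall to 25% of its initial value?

ζ = c/(2√(km)) = 132/(2√(2490 × 87.5)) = 132/933.5 = 0.1414.
Logarithmic decrement δ = 2πζ/√(1 − ζ²) = 2π × 0.1414/√(1 − 0.0200) = 0.8974.
x_n/x₀ = e^(−nδ) ≤ 0.25; take ln: n ≥ ln(1/0.25)/δ = 1.386/0.8974 = 1.545.
So 2 complete cycles are required.

2 cycles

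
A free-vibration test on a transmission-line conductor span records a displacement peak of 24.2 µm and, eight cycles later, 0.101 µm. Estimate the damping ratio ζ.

0.108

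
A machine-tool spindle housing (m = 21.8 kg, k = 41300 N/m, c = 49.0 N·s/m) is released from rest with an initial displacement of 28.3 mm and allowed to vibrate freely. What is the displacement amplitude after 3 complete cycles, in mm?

ζ = c/(2√(km)) = 49.0/(2√(41300 × 21.8)) = 49.0/1898 = 0.02582.
Logarithmic decrement δ = 2πζ/√(1 − ζ²) = 2π × 0.02582/√(1 − 0.000667) = 0.1623.
After n cycles, x_n/x₀ = e^(−nδ), so x_3 = 28.3 × e^(−3 × 0.1623) = 28.3 × 0.6145 = 17.39 mm.

17.4 mm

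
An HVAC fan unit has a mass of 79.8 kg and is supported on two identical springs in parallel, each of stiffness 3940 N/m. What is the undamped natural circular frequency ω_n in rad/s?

9.94 rad/s

Parallel springs add: k_eq = 2 × 3940 = 7880 N/m.
ω_n = √(k_eq/m) = √(7880/79.8) = √98.75 = 9.937 rad/s.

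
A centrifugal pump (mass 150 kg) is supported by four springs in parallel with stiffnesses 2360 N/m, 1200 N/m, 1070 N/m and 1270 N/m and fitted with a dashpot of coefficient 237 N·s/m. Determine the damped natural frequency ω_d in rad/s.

6.22 rad/s

Parallel springs add: k_eq = 2360 + 1200 + 1070 + 1270 = 5900 N/m.
ω_n = √(k_eq/m) = √(5900/150) = 6.272 rad/s.
Critical damping c_c = 2√(k_eq·m) = 2√(5900 × 150) = 1881 N·s/m, so ζ = c/c_c = 237/1881 = 0.1260.
ω_d = ω_n√(1 − ζ²) = 6.272 × √(1 − 0.0159) = 6.222 rad/s.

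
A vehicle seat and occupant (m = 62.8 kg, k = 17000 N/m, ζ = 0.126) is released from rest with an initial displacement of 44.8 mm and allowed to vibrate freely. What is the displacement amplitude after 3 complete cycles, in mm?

Logarithmic decrement δ = 2πζ/√(1 − ζ²) = 2π × 0.1260/√(1 − 0.0159) = 0.7980.
After n cycles, x_n/x₀ = e^(−nδ), so x_3 = 44.8 × e^(−3 × 0.7980) = 44.8 × 0.09125 = 4.088 mm.

4.09 mm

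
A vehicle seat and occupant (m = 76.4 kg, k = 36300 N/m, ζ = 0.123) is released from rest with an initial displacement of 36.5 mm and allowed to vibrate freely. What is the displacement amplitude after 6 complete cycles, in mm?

0.341 mm

Logarithmic decrement δ = 2πζ/√(1 − ζ²) = 2π × 0.1230/√(1 − 0.0151) = 0.7787.
After n cycles, x_n/x₀ = e^(−nδ), so x_6 = 36.5 × e^(−6 × 0.7787) = 36.5 × 0.009349 = 0.3412 mm.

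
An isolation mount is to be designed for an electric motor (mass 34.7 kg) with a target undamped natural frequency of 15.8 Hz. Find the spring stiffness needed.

342000 N/m

ω_n = 2πf_n = 2π × 15.8 = 99.27 rad/s.
k = m·ω_n² = 34.7 × 99.27² = 34.7 × 9855 = 342000 N/m.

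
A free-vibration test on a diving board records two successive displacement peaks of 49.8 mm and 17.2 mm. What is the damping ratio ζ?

Logarithmic decrement δ = (1/n)·ln(x₀/x_n) = (1/1)·ln(49.8/17.2) = (1/1)·ln(2.895) = 1.063.
ζ = δ/√(4π² + δ²) = 1.063/√(39.48 + 1.13) = 1.063/6.372 = 0.1668.

0.167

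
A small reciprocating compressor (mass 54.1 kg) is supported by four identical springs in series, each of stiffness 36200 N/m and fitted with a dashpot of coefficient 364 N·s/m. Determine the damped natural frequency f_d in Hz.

Series springs: 1/k_eq = 4/36200, so k_eq = 36200/4 = 9050 N/m.
ω_n = √(k_eq/m) = √(9050/54.1) = 12.93 rad/s.
Critical damping c_c = 2√(k_eq·m) = 2√(9050 × 54.1) = 1399 N·s/m, so ζ = c/c_c = 364/1399 = 0.2601.
ω_d = ω_n√(1 − ζ²) = 12.93 × √(1 − 0.0677) = 12.49 rad/s.
f_d = ω_d/(2π) = 1.988 Hz.

1.99 Hz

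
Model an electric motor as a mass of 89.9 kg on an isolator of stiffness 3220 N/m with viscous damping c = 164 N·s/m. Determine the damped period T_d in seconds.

ω_n = √(k/m) = √(3220/89.9) = 5.985 rad/s.
Critical damping c_c = 2√(k·m) = 2√(3220 × 89.9) = 1076 N·s/m, so ζ = c/c_c = 164/1076 = 0.1524.
ω_d = ω_n√(1 − ζ²) = 5.985 × √(1 − 0.0232) = 5.915 rad/s.
T_d = 2π/ω_d = 1.062 s.

1.06 s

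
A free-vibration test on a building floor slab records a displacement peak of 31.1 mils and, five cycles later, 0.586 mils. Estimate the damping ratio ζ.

0.125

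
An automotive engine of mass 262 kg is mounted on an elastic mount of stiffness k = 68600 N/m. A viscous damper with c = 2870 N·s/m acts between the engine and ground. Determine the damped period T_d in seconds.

ω_n = √(k/m) = √(68600/262) = 16.18 rad/s.
Critical damping c_c = 2√(k·m) = 2√(68600 × 262) = 8479 N·s/m, so ζ = c/c_c = 2870/8479 = 0.3385.
ω_d = ω_n√(1 − ζ²) = 16.18 × √(1 − 0.115) = 15.23 rad/s.
T_d = 2π/ω_d = 0.4127 s.

0.413 s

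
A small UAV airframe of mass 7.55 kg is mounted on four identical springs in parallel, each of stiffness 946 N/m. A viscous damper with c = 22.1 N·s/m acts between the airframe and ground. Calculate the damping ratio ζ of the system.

Parallel springs add: k_eq = 4 × 946 = 3784 N/m.
ω_n = √(k_eq/m) = √(3784/7.55) = 22.39 rad/s.
Critical damping c_c = 2√(k_eq·m) = 2√(3784 × 7.55) = 338.0 N·s/m, so ζ = c/c_c = 22.1/338.0 = 0.06538.

0.0654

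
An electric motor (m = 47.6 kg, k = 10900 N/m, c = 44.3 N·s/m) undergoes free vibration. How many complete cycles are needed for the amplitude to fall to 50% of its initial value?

ζ = c/(2√(km)) = 44.3/(2√(10900 × 47.6)) = 44.3/1441 = 0.03075.
Logarithmic decrement δ = 2πζ/√(1 − ζ²) = 2π × 0.03075/√(1 − 0.000946) = 0.1933.
x_n/x₀ = e^(−nδ) ≤ 0.5; take ln: n ≥ ln(1/0.5)/δ = 0.6931/0.1933 = 3.586.
So 4 complete cycles are required.

4 cycles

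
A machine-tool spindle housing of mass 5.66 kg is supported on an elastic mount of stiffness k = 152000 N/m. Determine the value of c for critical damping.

1860 N·s/m

c_c = 2√(k·m) = 2√(152000 × 5.66) = 2 × 927.5 = 1855 N·s/m.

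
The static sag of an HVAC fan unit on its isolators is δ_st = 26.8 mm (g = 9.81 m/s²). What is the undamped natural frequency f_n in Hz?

3.04 Hz

ω_n = √(g/δ_st) = √(9.81/0.0268) = √366.0 = 19.13 rad/s.
f_n = ω_n/(2π) = 19.13/6.283 = 3.045 Hz.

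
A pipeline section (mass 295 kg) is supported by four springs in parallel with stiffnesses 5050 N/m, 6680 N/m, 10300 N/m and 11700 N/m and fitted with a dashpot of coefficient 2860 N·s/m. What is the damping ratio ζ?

Parallel springs add: k_eq = 5050 + 6680 + 10300 + 11700 = 33730 N/m.
ω_n = √(k_eq/m) = √(33730/295) = 10.69 rad/s.
Critical damping c_c = 2√(k_eq·m) = 2√(33730 × 295) = 6309 N·s/m, so ζ = c/c_c = 2860/6309 = 0.4533.

0.453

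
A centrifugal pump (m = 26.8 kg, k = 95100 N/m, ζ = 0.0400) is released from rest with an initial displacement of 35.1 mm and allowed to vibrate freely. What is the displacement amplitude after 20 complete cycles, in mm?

0.229 mm

Logarithmic decrement δ = 2πζ/√(1 − ζ²) = 2π × 0.04000/√(1 − 0.00160) = 0.2515.
After n cycles, x_n/x₀ = e^(−nδ), so x_20 = 35.1 × e^(−20 × 0.2515) = 35.1 × 0.006535 = 0.2294 mm.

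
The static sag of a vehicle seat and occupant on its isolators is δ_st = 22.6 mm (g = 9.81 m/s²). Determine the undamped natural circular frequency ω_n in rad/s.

20.8 rad/s

ω_n = √(g/δ_st) = √(9.81/0.0226) = √434.1 = 20.83 rad/s.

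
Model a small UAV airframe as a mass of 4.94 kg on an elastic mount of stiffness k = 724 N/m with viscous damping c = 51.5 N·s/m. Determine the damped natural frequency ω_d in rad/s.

ω_n = √(k/m) = √(724.0/4.94) = 12.11 rad/s.
Critical damping c_c = 2√(k·m) = 2√(724.0 × 4.94) = 119.6 N·s/m, so ζ = c/c_c = 51.5/119.6 = 0.4306.
ω_d = ω_n√(1 − ζ²) = 12.11 × √(1 − 0.185) = 10.93 rad/s.

10.9 rad/s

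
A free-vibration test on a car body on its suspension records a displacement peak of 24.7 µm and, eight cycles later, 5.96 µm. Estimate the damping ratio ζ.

Logarithmic decrement δ = (1/n)·ln(x₀/x_n) = (1/8)·ln(24.7/5.96) = (1/8)·ln(4.144) = 0.1777.
ζ = δ/√(4π² + δ²) = 0.1777/√(39.48 + 0.0316) = 0.1777/6.286 = 0.02827.

0.0283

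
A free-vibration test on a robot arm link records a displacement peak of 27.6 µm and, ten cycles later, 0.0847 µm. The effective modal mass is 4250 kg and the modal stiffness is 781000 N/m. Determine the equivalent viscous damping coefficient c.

Logarithmic decrement δ = (1/n)·ln(x₀/x_n) = (1/10)·ln(27.6/0.0847) = (1/10)·ln(325.9) = 0.5786.
ζ = δ/√(4π² + δ²) = 0.5786/√(39.48 + 0.335) = 0.5786/6.310 = 0.09171.
c = ζ · 2√(km) = 0.09171 × 2√(781000 × 4250) = 0.09171 × 115200 = 10570 N·s/m.

10600 N·s/m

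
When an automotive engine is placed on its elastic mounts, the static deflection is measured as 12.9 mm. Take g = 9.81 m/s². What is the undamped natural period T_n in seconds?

0.228 s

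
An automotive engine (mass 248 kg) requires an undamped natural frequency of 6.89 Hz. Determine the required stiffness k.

465000 N/m

ω_n = 2πf_n = 2π × 6.89 = 43.29 rad/s.
k = m·ω_n² = 248 × 43.29² = 248 × 1874 = 464800 N/m.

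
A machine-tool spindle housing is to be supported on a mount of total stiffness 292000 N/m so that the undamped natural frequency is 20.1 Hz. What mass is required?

18.3 kg

ω_n = 2πf_n = 2π × 20.1 = 126.3 rad/s.
m = k/ω_n² = 292000/126.3² = 292000/15950 = 18.31 kg.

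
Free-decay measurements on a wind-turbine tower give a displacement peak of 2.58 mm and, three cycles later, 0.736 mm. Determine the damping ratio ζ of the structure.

Logarithmic decrement δ = (1/n)·ln(x₀/x_n) = (1/3)·ln(2.58/0.736) = (1/3)·ln(3.505) = 0.4181.
ζ = δ/√(4π² + δ²) = 0.4181/√(39.48 + 0.175) = 0.4181/6.297 = 0.06640.

0.0664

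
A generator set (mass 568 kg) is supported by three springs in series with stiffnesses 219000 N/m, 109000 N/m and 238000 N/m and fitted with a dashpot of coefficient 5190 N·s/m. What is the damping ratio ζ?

Series springs: 1/k_eq = 1/219000 + 1/109000 + 1/238000 = 1.794×10^-5, so k_eq = 55730 N/m.
ω_n = √(k_eq/m) = √(55730/568) = 9.906 rad/s.
Critical damping c_c = 2√(k_eq·m) = 2√(55730 × 568) = 11250 N·s/m, so ζ = c/c_c = 5190/11250 = 0.4612.

0.461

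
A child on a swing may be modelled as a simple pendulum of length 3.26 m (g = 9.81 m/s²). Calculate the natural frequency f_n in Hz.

For a simple pendulum ω_n = √(g/L) = √(9.81/3.26) = √3.009 = 1.735 rad/s.
f_n = ω_n/(2π) = 1.735/6.283 = 0.2761 Hz.

0.276 Hz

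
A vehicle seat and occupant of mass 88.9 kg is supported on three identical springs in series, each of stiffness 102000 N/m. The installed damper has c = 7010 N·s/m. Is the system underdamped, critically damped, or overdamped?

overdamped

Series springs: 1/k_eq = 3/102000, so k_eq = 102000/3 = 34000 N/m.
c_c = 2√(k_eq·m) = 3477 N·s/m; ζ = c/c_c = 7010/3477 = 2.02.
Since ζ > 1 the system is overdamped.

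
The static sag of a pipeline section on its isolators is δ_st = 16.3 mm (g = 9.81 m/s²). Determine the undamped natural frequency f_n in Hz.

ω_n = √(g/δ_st) = √(9.81/0.0163) = √601.8 = 24.53 rad/s.
f_n = ω_n/(2π) = 24.53/6.283 = 3.904 Hz.

3.90 Hz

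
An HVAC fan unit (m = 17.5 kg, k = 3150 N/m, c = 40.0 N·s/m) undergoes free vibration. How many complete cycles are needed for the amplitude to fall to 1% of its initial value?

ζ = c/(2√(km)) = 40.0/(2√(3150 × 17.5)) = 40.0/469.6 = 0.08518.
Logarithmic decrement δ = 2πζ/√(1 − ζ²) = 2π × 0.08518/√(1 − 0.00726) = 0.5372.
x_n/x₀ = e^(−nδ) ≤ 0.01; take ln: n ≥ ln(1/0.01)/δ = 4.605/0.5372 = 8.573.
So 9 complete cycles are required.

9 cycles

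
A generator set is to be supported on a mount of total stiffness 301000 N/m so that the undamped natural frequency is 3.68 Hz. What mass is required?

563 kg

ω_n = 2πf_n = 2π × 3.68 = 23.12 rad/s.
m = k/ω_n² = 301000/23.12² = 301000/534.6 = 563.0 kg.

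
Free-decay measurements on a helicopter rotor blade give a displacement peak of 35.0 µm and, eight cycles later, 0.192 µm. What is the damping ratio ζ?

0.103

Logarithmic decrement δ = (1/n)·ln(x₀/x_n) = (1/8)·ln(35.0/0.192) = (1/8)·ln(182.3) = 0.6507.
ζ = δ/√(4π² + δ²) = 0.6507/√(39.48 + 0.423) = 0.6507/6.317 = 0.1030.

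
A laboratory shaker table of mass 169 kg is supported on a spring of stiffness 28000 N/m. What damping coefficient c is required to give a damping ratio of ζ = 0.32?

1390 N·s/m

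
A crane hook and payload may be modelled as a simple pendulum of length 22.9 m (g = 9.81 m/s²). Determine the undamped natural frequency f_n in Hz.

For a simple pendulum ω_n = √(g/L) = √(9.81/22.9) = √0.4284 = 0.6545 rad/s.
f_n = ω_n/(2π) = 0.6545/6.283 = 0.1042 Hz.

0.104 Hz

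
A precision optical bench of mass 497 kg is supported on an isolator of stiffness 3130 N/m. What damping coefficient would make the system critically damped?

2490 N·s/m

c_c = 2√(k·m) = 2√(3130 × 497) = 2 × 1247 = 2494 N·s/m.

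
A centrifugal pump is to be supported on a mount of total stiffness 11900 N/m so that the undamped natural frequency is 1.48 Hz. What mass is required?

ω_n = 2πf_n = 2π × 1.48 = 9.299 rad/s.
m = k/ω_n² = 11900/9.299² = 11900/86.47 = 137.6 kg.

138 kg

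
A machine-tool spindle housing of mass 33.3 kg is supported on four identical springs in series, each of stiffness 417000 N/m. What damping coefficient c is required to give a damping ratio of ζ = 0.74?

2760 N·s/m

Series springs: 1/k_eq = 4/417000, so k_eq = 417000/4 = 104200 N/m.
c_c = 2√(k_eq·m) = 2√(104200 × 33.3) = 3726 N·s/m.
c = ζ·c_c = 0.74 × 3726 = 2758 N·s/m.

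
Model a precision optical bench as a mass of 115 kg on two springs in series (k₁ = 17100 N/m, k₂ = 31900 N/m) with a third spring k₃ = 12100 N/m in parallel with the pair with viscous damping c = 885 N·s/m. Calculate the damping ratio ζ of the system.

0.271

Series pair: k_s = k₁k₂/(k₁+k₂) = (17100)(31900)/(17100 + 31900) = 11130 N/m. In parallel with k₃: k_eq = 11130 + 12100 = 23230 N/m.
ω_n = √(k_eq/m) = √(23230/115) = 14.21 rad/s.
Critical damping c_c = 2√(k_eq·m) = 2√(23230 × 115) = 3269 N·s/m, so ζ = c/c_c = 885/3269 = 0.2707.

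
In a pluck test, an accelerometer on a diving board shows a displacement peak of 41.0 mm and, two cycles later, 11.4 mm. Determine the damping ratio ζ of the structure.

0.101

Logarithmic decrement δ = (1/n)·ln(x₀/x_n) = (1/2)·ln(41.0/11.4) = (1/2)·ln(3.596) = 0.6400.
ζ = δ/√(4π² + δ²) = 0.6400/√(39.48 + 0.410) = 0.6400/6.316 = 0.1013.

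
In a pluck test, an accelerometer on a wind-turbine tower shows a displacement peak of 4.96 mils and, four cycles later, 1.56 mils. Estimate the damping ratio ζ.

Logarithmic decrement δ = (1/n)·ln(x₀/x_n) = (1/4)·ln(4.96/1.56) = (1/4)·ln(3.179) = 0.2892.
ζ = δ/√(4π² + δ²) = 0.2892/√(39.48 + 0.0836) = 0.2892/6.290 = 0.04598.

0.0460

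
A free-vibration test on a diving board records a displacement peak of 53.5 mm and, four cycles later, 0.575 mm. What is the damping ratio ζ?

0.178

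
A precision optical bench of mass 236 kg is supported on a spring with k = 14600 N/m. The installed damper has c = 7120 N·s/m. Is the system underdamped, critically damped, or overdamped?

overdamped

c_c = 2√(k·m) = 3712 N·s/m; ζ = c/c_c = 7120/3712 = 1.92.
Since ζ > 1 the system is overdamped.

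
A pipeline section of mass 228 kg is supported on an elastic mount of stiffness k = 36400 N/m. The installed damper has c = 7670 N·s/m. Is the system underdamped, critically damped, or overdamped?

overdamped

c_c = 2√(k·m) = 5762 N·s/m; ζ = c/c_c = 7670/5762 = 1.33.
Since ζ > 1 the system is overdamped.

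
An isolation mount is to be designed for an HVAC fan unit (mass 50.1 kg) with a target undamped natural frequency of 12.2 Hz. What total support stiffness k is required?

294000 N/m

ω_n = 2πf_n = 2π × 12.2 = 76.65 rad/s.
k = m·ω_n² = 50.1 × 76.65² = 50.1 × 5876 = 294400 N/m.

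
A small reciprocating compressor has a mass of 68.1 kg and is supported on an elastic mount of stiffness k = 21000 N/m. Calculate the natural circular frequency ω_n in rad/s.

17.6 rad/s

ω_n = √(k/m) = √(21000/68.1) = √308.4 = 17.56 rad/s.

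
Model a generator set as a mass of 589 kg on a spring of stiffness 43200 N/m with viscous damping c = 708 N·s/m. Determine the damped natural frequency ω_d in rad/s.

8.54 rad/s

ω_n = √(k/m) = √(43200/589) = 8.564 rad/s.
Critical damping c_c = 2√(k·m) = 2√(43200 × 589) = 10090 N·s/m, so ζ = c/c_c = 708/10090 = 0.07018.
ω_d = ω_n√(1 − ζ²) = 8.564 × √(1 − 0.00493) = 8.543 rad/s.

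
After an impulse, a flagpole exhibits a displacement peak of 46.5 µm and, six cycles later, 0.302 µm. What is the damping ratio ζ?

Logarithmic decrement δ = (1/n)·ln(x₀/x_n) = (1/6)·ln(46.5/0.302) = (1/6)·ln(154.0) = 0.8395.
ζ = δ/√(4π² + δ²) = 0.8395/√(39.48 + 0.705) = 0.8395/6.339 = 0.1324.

0.132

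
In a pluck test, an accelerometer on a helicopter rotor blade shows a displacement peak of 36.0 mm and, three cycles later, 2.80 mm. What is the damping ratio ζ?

0.134

Logarithmic decrement δ = (1/n)·ln(x₀/x_n) = (1/3)·ln(36.0/2.80) = (1/3)·ln(12.86) = 0.8513.
ζ = δ/√(4π² + δ²) = 0.8513/√(39.48 + 0.725) = 0.8513/6.341 = 0.1343.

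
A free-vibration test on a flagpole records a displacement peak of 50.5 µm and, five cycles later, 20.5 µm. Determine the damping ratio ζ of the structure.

Logarithmic decrement δ = (1/n)·ln(x₀/x_n) = (1/5)·ln(50.5/20.5) = (1/5)·ln(2.463) = 0.1803.
ζ = δ/√(4π² + δ²) = 0.1803/√(39.48 + 0.0325) = 0.1803/6.286 = 0.02869.

0.0287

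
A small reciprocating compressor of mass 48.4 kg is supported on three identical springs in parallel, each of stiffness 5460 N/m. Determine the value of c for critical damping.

1780 N·s/m

Parallel springs add: k_eq = 3 × 5460 = 16380 N/m.
c_c = 2√(k_eq·m) = 2√(16380 × 48.4) = 2 × 890.4 = 1781 N·s/m.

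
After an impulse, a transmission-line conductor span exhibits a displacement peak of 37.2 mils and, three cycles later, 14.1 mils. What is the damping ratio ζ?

0.0514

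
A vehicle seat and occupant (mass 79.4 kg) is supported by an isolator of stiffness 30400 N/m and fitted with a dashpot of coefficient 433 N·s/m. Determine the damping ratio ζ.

ω_n = √(k/m) = √(30400/79.4) = 19.57 rad/s.
Critical damping c_c = 2√(k·m) = 2√(30400 × 79.4) = 3107 N·s/m, so ζ = c/c_c = 433/3107 = 0.1394.

0.139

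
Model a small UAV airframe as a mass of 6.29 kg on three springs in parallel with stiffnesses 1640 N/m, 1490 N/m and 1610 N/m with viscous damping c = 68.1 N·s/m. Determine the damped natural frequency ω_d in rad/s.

Parallel springs add: k_eq = 1640 + 1490 + 1610 = 4740 N/m.
ω_n = √(k_eq/m) = √(4740/6.29) = 27.45 rad/s.
Critical damping c_c = 2√(k_eq·m) = 2√(4740 × 6.29) = 345.3 N·s/m, so ζ = c/c_c = 68.1/345.3 = 0.1972.
ω_d = ω_n√(1 − ζ²) = 27.45 × √(1 − 0.0389) = 26.91 rad/s.

26.9 rad/s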